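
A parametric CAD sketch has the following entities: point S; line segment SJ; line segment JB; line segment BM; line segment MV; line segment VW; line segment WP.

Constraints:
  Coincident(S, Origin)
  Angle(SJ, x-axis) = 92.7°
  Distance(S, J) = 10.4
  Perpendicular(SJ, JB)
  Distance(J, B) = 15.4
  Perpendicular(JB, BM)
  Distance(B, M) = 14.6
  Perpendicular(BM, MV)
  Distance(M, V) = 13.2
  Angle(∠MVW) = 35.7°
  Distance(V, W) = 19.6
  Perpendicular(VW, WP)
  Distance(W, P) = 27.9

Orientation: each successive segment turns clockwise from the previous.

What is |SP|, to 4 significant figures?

37.70

S is at the origin; SJ runs at 92.7° with length 10.4, so J = (-0.4899, 10.39). SJ ⟂ JB, so JB runs at 2.700°; with |JB| = 15.4, B = (14.89, 11.11). JB ⟂ BM, so BM runs at -87.30°; with |BM| = 14.6, M = (15.58, -3.470). BM is perpendicular to MV, so MV runs at -177.3°; with |MV| = 13.2, V = (2.395, -4.092). ∠MVW = 35.7° gives VW at 38.40° from the x-axis; with |VW| = 19.6, W = (17.76, 8.083). VW is perpendicular to WP, so WP runs at -51.60°; with |WP| = 27.9, P = (35.09, -13.78). Then |SP| = |P − S| = 37.70.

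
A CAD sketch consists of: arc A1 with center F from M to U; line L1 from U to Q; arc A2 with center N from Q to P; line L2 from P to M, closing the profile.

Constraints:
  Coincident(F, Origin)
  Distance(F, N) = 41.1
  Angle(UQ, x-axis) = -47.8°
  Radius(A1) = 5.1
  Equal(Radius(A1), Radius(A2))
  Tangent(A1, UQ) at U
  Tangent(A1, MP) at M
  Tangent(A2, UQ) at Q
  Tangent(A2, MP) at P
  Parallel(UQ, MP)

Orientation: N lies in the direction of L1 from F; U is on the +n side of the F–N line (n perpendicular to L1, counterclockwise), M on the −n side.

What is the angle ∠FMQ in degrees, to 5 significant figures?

76.062°

Tangency of A1 to both parallel lines with radius 5.1 puts U and M at F ± 5.1·n: U = (3.7781, 3.4258), M = (-3.7781, -3.4258). Equal radii place Q and P the same way about N: Q = N + 5.1·n = (31.386, -27.021), P = N − 5.1·n = (23.830, -33.873). Then cos ∠FMQ = MF·MQ / (|MF||MQ|), giving 76.062°.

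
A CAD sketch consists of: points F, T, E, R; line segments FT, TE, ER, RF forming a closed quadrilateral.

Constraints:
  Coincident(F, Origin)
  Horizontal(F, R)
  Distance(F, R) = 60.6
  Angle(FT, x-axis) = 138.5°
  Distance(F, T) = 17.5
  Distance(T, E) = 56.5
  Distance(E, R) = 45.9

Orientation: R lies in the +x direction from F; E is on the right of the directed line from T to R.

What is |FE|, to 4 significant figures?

39.11

F is at the origin; F and R share the same y with |FR| = 60.6 and R in +x, so R = (60.6, 0). FT runs at 138.5° with |FT| = 17.5, so T = (-13.11, 11.60). E is determined by |TE| = 56.5 and |ER| = 45.9 together: it lies at the intersection of circle(T, 56.5) and circle(R, 45.9). With |TR| = 74.61, the foot of the radical line on TR is 44.58 from T and the perpendicular offset is √(56.5² − 44.58²) = 34.71. Taking the right-of-TR solution: E = (25.54, -29.62).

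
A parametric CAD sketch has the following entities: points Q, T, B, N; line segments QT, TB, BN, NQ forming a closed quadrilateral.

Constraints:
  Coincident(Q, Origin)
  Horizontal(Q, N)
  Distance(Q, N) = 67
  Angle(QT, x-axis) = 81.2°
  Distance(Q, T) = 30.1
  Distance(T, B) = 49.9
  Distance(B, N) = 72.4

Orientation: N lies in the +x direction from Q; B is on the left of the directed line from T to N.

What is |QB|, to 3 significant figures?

76.8

Checks: |TB| = 49.90 ✓; |BN| = 72.40 ✓.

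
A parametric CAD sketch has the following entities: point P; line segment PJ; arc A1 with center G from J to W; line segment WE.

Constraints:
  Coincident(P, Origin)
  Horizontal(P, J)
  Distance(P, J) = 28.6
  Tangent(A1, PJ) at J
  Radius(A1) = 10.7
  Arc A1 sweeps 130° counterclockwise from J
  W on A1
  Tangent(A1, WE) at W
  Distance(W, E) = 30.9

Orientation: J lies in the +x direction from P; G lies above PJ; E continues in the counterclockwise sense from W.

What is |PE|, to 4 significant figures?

44.59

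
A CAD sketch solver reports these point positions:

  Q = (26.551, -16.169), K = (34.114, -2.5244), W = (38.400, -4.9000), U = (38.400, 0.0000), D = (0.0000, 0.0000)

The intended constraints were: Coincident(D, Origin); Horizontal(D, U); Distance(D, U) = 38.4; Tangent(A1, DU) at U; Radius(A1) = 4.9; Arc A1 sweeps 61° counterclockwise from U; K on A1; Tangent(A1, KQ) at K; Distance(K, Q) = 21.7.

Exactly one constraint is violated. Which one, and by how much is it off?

Distance(K, Q) = 21.7 — off by 6.10.

D = (0.00, 0.00) ✓; D.y = 0.00, U.y = 0.00 ✓; |DU| = 38.40 ✓; ∠(WU, UD) = 90.00° ✓; |WU| = 4.900 ✓; bearing(W→K) − bearing(W→U) = 61.00° ✓; |WK| = 4.900 ✓; ∠(WK, KQ) = 90.00° ✓; |KQ| = 15.60 ✗.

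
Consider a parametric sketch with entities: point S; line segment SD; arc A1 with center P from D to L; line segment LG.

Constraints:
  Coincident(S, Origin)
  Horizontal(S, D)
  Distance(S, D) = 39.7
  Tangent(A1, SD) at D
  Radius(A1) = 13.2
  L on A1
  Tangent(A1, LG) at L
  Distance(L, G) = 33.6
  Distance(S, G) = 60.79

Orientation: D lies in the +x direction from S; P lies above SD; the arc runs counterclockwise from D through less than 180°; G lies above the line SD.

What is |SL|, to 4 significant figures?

54.91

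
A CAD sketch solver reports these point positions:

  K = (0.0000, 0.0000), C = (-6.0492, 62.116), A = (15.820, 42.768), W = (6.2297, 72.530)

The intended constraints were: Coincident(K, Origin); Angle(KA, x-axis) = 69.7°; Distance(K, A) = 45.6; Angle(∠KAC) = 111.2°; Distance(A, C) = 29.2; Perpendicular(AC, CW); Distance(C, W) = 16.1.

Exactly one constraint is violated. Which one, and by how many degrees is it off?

Perpendicular(AC, CW) — off by 8.20°.

K = (0.00, 0.00) ✓; KA at 69.70° ✓; |KA| = 45.60 ✓; ∠KAC = 111.2° ✓; |AC| = 29.20 ✓; ∠(AC, CW) = 98.20° ✗; |CW| = 16.10 ✓.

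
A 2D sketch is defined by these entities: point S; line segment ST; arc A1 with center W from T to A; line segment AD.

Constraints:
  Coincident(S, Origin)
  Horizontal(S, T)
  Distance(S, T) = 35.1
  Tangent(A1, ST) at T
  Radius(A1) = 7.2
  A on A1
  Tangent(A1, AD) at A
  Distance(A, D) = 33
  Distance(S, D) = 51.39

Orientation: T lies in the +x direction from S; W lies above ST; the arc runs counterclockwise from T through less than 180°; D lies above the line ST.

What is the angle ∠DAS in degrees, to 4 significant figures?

84.02°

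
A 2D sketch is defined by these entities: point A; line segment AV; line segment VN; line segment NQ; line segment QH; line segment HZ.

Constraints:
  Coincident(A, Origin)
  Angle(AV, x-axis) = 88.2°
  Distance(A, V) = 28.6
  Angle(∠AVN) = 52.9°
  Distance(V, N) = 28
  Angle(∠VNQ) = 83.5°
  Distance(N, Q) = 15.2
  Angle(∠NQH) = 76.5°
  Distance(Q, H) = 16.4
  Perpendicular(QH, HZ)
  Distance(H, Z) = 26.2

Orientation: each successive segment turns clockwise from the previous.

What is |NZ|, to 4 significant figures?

17.19

A is at the origin; AV runs at 88.2° with length 28.6, so V = (0.8983, 28.59). ∠AVN = 52.9° gives VN at -38.90° from the x-axis; with |VN| = 28.0, N = (22.69, 11.00). ∠VNQ = 83.5° gives NQ at -135.4° from the x-axis; with |NQ| = 15.2, Q = (11.87, 0.3302). ∠NQH = 76.5° gives QH at 121.1° from the x-axis; with |QH| = 16.4, H = (3.395, 14.37). The perpendicularity gives HZ at right angles to QH, so HZ runs at 31.10°; with |HZ| = 26.2, Z = (25.83, 27.91). Then |NZ| = |Z − N| = 17.19.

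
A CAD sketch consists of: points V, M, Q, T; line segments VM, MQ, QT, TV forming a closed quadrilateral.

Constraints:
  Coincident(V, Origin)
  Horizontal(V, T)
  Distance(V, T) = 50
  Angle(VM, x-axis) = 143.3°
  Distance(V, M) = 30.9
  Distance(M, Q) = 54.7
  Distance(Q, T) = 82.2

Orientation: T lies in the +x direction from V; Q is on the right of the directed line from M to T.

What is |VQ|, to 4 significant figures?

43.34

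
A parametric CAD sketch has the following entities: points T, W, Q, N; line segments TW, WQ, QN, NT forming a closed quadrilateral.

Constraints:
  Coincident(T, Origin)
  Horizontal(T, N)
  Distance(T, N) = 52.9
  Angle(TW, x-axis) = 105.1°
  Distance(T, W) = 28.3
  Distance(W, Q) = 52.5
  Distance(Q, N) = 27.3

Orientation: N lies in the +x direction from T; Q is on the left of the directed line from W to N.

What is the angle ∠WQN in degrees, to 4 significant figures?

107.8°

Checks: |WQ| = 52.50 ✓; |QN| = 27.30 ✓.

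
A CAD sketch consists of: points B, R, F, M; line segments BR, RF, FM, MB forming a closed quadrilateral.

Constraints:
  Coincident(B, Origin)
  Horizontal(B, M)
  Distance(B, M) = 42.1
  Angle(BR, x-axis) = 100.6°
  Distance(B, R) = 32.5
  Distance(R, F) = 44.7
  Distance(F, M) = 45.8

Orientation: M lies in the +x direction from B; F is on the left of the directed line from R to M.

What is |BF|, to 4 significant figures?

58.39

B is at the origin; BM is horizontal with |BM| = 42.1 and M in +x, so M = (42.1, 0). BR runs at 100.6° with |BR| = 32.5, so R = (-5.978, 31.95). F is determined by |RF| = 44.7 and |FM| = 45.8 together: it lies at the intersection of circle(R, 44.7) and circle(M, 45.8). With |RM| = 57.72, the foot of the radical line on RM is 28.00 from R and the perpendicular offset is √(44.7² − 28.00²) = 34.84. Taking the left-of-RM solution: F = (36.63, 45.47).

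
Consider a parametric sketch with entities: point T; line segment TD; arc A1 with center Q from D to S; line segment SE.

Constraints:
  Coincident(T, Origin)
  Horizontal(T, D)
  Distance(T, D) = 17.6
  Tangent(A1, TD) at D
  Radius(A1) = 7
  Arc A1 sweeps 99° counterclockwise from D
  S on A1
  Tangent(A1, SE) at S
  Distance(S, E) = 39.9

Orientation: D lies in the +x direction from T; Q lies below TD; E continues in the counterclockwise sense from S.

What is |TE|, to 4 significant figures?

50.43

T is at the origin; TD is horizontal with |TD| = 17.6 and D on the +x side, so D = (17.60, 0.000). A1 meets TD tangentially, so QD is at right angles to TD, so Q = D + (0, -7) = (17.60, -7.000). On A1, D sits at bearing 90° from Q; a 99° counterclockwise sweep puts S at bearing 189°, so S = Q + 7.0·(cos 189°, sin 189°) = (10.69, -8.095). Tangency of A1 to SE means the radius QS is perpendicular to SE, so SE runs along (−sin 189°, cos 189°); with |SE| = 39.9, E = (16.93, -47.50). Then |TE| = |E − T| = 50.43.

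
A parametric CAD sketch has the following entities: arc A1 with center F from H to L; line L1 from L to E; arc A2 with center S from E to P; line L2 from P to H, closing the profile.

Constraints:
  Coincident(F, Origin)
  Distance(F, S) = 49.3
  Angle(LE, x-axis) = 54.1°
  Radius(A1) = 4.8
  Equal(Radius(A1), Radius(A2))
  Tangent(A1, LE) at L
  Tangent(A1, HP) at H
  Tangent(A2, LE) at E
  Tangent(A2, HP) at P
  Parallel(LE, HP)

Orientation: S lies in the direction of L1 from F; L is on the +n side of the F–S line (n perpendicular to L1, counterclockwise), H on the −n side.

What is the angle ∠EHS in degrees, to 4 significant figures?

5.458°

The slot axis is L1's direction at 54.1°, so u = (cos 54.1°, sin 54.1°) = (0.5864, 0.8100) and n = (−sin 54.1°, cos 54.1°) = (-0.8100, 0.5864). F is at the origin and S lies 49.3 along u from F, so S = 49.3·u = (28.91, 39.94). Tangency of A1 to both parallel lines with radius 4.8 puts L and H at F ± 4.8·n: L = (-3.888, 2.815), H = (3.888, -2.815). Equal radii place E and P the same way about S: E = S + 4.8·n = (25.02, 42.75), P = S − 4.8·n = (32.80, 37.12). Then cos ∠EHS = HE·HS / (|HE||HS|), giving 5.458°.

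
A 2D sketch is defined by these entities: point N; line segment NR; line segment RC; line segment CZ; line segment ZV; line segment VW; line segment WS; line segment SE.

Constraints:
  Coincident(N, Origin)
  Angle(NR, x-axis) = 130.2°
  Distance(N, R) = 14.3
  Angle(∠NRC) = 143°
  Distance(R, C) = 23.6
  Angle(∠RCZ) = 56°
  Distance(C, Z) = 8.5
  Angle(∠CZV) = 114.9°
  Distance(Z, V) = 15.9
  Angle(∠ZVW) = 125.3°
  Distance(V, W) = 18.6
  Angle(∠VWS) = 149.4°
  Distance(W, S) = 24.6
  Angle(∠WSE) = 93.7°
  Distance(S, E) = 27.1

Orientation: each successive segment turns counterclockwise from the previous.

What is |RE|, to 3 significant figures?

43.5

∠VWS = 149.4° gives WS at 81.6° from the x-axis; with |WS| = 24.6, S = (2.00, 46.0). ∠WSE = 93.7° gives SE at 168° from the x-axis; with |SE| = 27.1, E = (-24.5, 51.7). Then |RE| = |E − R| = 43.5.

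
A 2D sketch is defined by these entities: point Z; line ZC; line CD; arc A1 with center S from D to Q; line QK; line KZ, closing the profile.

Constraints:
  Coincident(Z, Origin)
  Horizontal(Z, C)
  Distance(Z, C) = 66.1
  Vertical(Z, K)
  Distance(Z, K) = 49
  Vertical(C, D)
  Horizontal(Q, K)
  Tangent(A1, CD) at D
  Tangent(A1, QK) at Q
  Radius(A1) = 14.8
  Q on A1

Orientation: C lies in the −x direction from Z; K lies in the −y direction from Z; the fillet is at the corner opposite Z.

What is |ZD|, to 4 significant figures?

74.42

Z is at the origin; Z and C share the same y with |ZC| = 66.1 and C on the −x side, so C = (-66.10, 0.000). Z and K share the same x with |ZK| = 49.0 and K on the −y side, so K = (0.000, -49.00). The virtual corner opposite Z is at (-66.10, -49.00). Tangency of A1 to CD means the radius SD is perpendicular to CD and the tangent condition forces SQ to be normal to QK, with radius 14.8, so the center S sits 14.8 in from both sides at S = (-51.30, -34.20). That places the tangent points at D = (-66.10, -34.20) on CD and Q = (-51.30, -49.00) on QK. Then |ZD| = |D − Z| = 74.42.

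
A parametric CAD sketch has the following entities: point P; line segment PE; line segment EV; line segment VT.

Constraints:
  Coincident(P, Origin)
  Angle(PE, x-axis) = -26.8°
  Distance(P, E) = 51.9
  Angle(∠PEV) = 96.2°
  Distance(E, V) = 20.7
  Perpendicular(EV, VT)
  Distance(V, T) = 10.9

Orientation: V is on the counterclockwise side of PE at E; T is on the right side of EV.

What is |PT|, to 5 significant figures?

67.807

P is at the origin; PE runs at -26.8° with length 51.9, so E = 51.9·(cos -26.8°, sin -26.8°) = (46.325, -23.401). ∠PEV = 96.2°, so EV runs at -26.8° + (180° − 96.2°) = 57.000° from the x-axis; with |EV| = 20.7, V = E + 20.7·(cos 57.000°, sin 57.000°) = (57.599, -6.0401). EV ⟂ VT; with |VT| = 10.9 on the right of EV, T = V + 10.9·(0.83867, -0.54464) = (66.741, -11.977). Then |PT| = |T − P| = 67.807.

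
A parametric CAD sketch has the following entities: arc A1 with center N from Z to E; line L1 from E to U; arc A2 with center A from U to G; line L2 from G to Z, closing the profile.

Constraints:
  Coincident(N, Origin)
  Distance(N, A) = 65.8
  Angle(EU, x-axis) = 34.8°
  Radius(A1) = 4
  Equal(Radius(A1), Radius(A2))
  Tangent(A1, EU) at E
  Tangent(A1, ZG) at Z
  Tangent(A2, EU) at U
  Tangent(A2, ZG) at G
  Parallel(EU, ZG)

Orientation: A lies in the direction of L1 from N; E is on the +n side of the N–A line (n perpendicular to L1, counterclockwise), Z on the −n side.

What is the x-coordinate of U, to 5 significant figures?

51.749

The slot axis is L1's direction at 34.8°, so u = (cos 34.8°, sin 34.8°) = (0.82115, 0.57071) and n = (−sin 34.8°, cos 34.8°) = (-0.57071, 0.82115). N is at the origin and A lies 65.8 along u from N, so A = 65.8·u = (54.032, 37.553). Tangency of A1 to both parallel lines with radius 4.0 puts E and Z at N ± 4.0·n: E = (-2.2829, 3.2846), Z = (2.2829, -3.2846). Equal radii place U and G the same way about A: U = A + 4.0·n = (51.749, 40.838), G = A − 4.0·n = (56.314, 34.268). So U.x = 51.749.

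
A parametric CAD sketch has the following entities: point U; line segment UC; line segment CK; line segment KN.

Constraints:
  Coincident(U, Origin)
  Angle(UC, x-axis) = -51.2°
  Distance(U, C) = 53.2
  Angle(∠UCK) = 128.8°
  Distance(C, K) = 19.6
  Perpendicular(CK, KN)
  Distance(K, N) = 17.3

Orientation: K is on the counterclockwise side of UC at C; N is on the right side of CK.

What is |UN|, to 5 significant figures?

79.088

∠UCK = 128.8°, so CK runs at -51.2° + (180° − 128.8°) = 0.0000° from the x-axis; with |CK| = 19.6, K = C + 19.6·(cos 0.0000°, sin 0.0000°) = (52.935, -41.461). The perpendicularity gives KN at right angles to CK; with |KN| = 17.3 on the right of CK, N = K + 17.3·(0.0000, -1.0000) = (52.935, -58.761). Then |UN| = |N − U| = 79.088.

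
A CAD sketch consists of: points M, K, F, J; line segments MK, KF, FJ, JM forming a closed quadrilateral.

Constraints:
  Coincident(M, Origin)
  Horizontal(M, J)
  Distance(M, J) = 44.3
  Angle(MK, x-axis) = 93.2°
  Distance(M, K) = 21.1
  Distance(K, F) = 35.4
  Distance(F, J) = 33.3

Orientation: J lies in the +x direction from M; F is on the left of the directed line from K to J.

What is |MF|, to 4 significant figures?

45.24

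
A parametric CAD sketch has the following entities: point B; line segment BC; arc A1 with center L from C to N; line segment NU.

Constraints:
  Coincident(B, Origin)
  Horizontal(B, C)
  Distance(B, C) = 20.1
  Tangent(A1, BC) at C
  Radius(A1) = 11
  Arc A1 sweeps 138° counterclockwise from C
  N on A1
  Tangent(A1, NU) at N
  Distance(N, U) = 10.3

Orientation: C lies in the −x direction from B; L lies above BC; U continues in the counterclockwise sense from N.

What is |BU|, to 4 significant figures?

33.10

B is at the origin; B and C share the same y with |BC| = 20.1 and C on the −x side, so C = (-20.10, 0.000). Tangency of A1 to BC means the radius LC is perpendicular to BC, so L = C + (0, 11) = (-20.10, 11.00). On A1, C sits at bearing -90° from L; a 138° counterclockwise sweep puts N at bearing 48°, so N = L + 11.0·(cos 48°, sin 48°) = (-12.74, 19.17). Since A1 is tangent to NU there, LN ⟂ NU, so NU runs along (−sin 48°, cos 48°); with |NU| = 10.3, U = (-20.39, 26.07). Then |BU| = |U − B| = 33.10.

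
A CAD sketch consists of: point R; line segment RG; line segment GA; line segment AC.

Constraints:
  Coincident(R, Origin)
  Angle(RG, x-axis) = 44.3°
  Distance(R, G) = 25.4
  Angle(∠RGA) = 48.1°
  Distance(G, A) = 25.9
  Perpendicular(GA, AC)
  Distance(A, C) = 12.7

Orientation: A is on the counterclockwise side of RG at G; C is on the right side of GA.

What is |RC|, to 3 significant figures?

32.8

R is at the origin; RG runs at 44.3° with length 25.4, so G = 25.4·(cos 44.3°, sin 44.3°) = (18.2, 17.7). ∠RGA = 48.1°, so GA runs at 44.3° + (180° − 48.1°) = 176° from the x-axis; with |GA| = 25.9, A = G + 25.9·(cos 176°, sin 176°) = (-7.66, 19.5). GA is perpendicular to AC; with |AC| = 12.7 on the right of GA, C = A + 12.7·(0.0663, 0.998) = (-6.82, 32.1). Then |RC| = |C − R| = 32.8.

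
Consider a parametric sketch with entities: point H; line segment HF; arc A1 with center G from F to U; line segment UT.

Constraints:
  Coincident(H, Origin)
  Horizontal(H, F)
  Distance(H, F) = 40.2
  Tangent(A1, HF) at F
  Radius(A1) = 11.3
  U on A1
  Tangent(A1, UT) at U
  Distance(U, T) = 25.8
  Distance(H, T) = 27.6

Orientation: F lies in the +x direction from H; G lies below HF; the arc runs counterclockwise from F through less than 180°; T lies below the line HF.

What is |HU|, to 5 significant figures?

31.915

Checks: ∠(GF, FH) = 90.00° ✓; |GU| = 11.30 ✓; ∠(GU, UT) = 90.00° ✓; |UT| = 25.80 ✓; |HT| = 27.60 ✓.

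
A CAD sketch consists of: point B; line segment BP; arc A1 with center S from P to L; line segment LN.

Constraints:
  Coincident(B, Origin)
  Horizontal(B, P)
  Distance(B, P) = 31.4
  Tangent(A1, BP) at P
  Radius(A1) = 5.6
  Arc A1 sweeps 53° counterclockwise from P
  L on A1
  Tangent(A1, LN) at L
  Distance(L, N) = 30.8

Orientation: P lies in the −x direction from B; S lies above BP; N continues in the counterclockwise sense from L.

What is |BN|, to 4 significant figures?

28.11

B is at the origin; BP is horizontal with |BP| = 31.4 and P on the −x side, so P = (-31.40, 0.000). Tangency of A1 to BP means the radius SP is perpendicular to BP, so S = P + (0, 5.6) = (-31.40, 5.600). On A1, P sits at bearing -90° from S; a 53° counterclockwise sweep puts L at bearing -37°, so L = S + 5.6·(cos -37°, sin -37°) = (-26.93, 2.230). Tangency of A1 to LN means the radius SL is perpendicular to LN, so LN runs along (−sin -37°, cos -37°); with |LN| = 30.8, N = (-8.392, 26.83). Then |BN| = |N − B| = 28.11.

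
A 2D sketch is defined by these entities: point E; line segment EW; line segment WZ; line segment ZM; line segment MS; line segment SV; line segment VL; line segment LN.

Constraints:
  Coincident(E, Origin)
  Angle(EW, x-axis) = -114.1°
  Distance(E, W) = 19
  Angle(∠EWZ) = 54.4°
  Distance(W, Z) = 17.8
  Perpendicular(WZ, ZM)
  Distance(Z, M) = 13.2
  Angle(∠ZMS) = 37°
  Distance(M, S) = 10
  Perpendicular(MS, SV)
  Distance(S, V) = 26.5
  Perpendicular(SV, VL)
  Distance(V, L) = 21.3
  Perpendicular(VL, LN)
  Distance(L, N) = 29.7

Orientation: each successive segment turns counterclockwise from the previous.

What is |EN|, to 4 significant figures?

14.01

E is at the origin; EW runs at -114.1° with length 19.0, so W = (-7.758, -17.34). ∠EWZ = 54.4° gives WZ at 11.50° from the x-axis; with |WZ| = 17.8, Z = (9.684, -13.80). WZ is perpendicular to ZM, so ZM runs at 101.5°; with |ZM| = 13.2, M = (7.053, -0.8601). ∠ZMS = 37.0° gives MS at -115.5° from the x-axis; with |MS| = 10.0, S = (2.748, -9.886). MS ⟂ SV, so SV runs at -25.50°; with |SV| = 26.5, V = (26.67, -21.29). The perpendicularity gives VL at right angles to SV, so VL runs at 64.50°; with |VL| = 21.3, L = (35.84, -2.069). VL is perpendicular to LN, so LN runs at 154.5°; with |LN| = 29.7, N = (9.029, 10.72). Then |EN| = |N − E| = 14.01.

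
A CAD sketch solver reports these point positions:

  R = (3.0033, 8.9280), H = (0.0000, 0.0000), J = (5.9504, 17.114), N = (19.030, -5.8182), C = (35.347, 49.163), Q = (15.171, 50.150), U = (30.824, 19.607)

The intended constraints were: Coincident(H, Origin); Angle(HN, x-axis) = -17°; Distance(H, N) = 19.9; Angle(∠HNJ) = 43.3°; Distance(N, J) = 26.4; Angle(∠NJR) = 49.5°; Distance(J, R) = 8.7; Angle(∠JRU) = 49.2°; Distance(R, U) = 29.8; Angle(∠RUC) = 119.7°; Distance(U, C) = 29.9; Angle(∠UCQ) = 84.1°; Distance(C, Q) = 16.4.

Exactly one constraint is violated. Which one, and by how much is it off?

Distance(C, Q) = 16.4 — off by 3.80.

H = (0.00, 0.00) ✓; HN at -17.00° ✓; |HN| = 19.90 ✓; ∠HNJ = 43.30° ✓; |NJ| = 26.40 ✓; ∠NJR = 49.50° ✓; |JR| = 8.700 ✓; ∠JRU = 49.20° ✓; |RU| = 29.80 ✓; ∠RUC = 119.7° ✓; |UC| = 29.90 ✓; ∠UCQ = 84.10° ✓; |CQ| = 20.20 ✗.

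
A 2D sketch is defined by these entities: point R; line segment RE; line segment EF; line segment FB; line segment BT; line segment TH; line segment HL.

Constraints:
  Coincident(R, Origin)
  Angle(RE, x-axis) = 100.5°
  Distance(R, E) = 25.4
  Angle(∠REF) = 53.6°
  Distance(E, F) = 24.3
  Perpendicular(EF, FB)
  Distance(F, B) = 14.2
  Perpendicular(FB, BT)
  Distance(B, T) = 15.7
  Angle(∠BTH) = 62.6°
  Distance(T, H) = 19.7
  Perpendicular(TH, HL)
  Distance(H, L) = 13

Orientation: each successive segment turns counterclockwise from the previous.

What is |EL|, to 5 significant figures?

29.331

R is at the origin; RE runs at 100.5° with length 25.4, so E = (-4.6288, 24.975). ∠REF = 53.6° gives EF at -133.10° from the x-axis; with |EF| = 24.3, F = (-21.232, 7.2317). EF ⟂ FB, so FB runs at -43.100°; with |FB| = 14.2, B = (-10.864, -2.4708). The perpendicularity gives BT at right angles to FB, so BT runs at 46.900°; with |BT| = 15.7, T = (-0.13663, 8.9928). ∠BTH = 62.6° gives TH at 164.30° from the x-axis; with |TH| = 19.7, H = (-19.102, 14.324). TH is perpendicular to HL, so HL runs at -105.70°; with |HL| = 13.0, L = (-22.619, 1.8086). Then |EL| = |L − E| = 29.331.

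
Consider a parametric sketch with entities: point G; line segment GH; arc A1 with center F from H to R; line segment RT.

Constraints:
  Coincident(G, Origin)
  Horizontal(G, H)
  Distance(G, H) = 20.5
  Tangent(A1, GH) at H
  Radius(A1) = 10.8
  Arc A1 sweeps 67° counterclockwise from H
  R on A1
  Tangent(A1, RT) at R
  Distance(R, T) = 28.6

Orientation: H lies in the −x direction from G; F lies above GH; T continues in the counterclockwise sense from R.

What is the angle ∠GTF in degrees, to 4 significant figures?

42.61°

G is at the origin; GH is horizontal with |GH| = 20.5 and H on the −x side, so H = (-20.50, 0.000). The tangent condition forces FH to be normal to GH, so F = H + (0, 10.8) = (-20.50, 10.80). On A1, H sits at bearing -90° from F; a 67° counterclockwise sweep puts R at bearing -23°, so R = F + 10.8·(cos -23°, sin -23°) = (-10.56, 6.580). The tangent condition forces FR to be normal to RT, so RT runs along (−sin -23°, cos -23°); with |RT| = 28.6, T = (0.6164, 32.91). Then cos ∠GTF = TG·TF / (|TG||TF|), giving 42.61°.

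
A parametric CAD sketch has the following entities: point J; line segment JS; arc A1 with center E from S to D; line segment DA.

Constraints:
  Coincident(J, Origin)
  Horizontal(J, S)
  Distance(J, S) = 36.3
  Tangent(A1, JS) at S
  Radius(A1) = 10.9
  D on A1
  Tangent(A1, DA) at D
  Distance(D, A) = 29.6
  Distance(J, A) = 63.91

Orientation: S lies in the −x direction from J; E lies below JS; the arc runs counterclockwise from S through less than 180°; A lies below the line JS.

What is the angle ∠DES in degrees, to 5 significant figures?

83.194°

Checks: |JS| = 36.30 ✓; ∠(ES, SJ) = 90.00° ✓; |ES| = 10.90 ✓; |ED| = 10.90 ✓; ∠(ED, DA) = 90.00° ✓; |DA| = 29.60 ✓; |JA| = 63.91 ✓.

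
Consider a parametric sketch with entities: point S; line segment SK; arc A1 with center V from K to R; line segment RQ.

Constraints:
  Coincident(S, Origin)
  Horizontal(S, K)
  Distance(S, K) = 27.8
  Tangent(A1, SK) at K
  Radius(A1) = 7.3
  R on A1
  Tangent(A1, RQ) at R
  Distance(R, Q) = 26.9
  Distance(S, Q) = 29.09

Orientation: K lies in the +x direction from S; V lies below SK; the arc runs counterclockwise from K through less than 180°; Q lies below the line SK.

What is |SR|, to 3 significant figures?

21.7

Checks: |VK| = 7.300 ✓; |VR| = 7.300 ✓; ∠(VR, RQ) = 90.00° ✓; |RQ| = 26.90 ✓; |SQ| = 29.09 ✓.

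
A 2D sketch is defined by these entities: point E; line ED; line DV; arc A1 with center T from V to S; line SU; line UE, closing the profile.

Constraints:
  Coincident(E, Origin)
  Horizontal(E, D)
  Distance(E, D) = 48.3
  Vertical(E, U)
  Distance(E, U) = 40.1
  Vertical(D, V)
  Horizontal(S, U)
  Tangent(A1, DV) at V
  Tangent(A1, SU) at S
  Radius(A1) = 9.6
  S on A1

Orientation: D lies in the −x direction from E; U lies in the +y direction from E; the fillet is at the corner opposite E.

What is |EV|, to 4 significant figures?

57.12

E is at the origin; E and D share the same y with |ED| = 48.3 and D on the −x side, so D = (-48.30, 0.000). EU is vertical with |EU| = 40.1 and U on the +y side, so U = (0.000, 40.10). The virtual corner opposite E is at (-48.30, 40.10). The tangent condition forces TV to be normal to DV and since A1 is tangent to SU there, TS ⟂ SU, with radius 9.6, so the center T sits 9.6 in from both sides at T = (-38.70, 30.50). That places the tangent points at V = (-48.30, 30.50) on DV and S = (-38.70, 40.10) on SU. Then |EV| = |V − E| = 57.12.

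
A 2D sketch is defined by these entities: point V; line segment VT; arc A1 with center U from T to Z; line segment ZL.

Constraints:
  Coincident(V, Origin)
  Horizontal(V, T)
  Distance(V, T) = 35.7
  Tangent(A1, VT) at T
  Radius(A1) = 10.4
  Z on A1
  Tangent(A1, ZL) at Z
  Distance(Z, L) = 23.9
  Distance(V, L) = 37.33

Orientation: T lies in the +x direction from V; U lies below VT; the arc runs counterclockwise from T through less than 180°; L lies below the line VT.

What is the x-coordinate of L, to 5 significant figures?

20.227

Checks: |UZ| = 10.40 ✓; ∠(UZ, ZL) = 90.00° ✓; |ZL| = 23.90 ✓; |VL| = 37.33 ✓.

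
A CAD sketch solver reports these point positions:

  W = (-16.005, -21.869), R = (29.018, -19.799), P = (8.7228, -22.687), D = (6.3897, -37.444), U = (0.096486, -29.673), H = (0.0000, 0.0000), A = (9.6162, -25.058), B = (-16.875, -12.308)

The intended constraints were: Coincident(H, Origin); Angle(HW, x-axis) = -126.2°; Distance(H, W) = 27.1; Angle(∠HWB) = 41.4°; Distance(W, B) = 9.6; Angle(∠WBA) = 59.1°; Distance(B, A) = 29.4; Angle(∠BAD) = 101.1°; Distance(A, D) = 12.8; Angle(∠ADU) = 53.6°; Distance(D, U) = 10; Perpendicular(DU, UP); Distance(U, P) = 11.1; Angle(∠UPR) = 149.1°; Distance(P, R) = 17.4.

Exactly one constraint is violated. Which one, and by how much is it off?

Distance(P, R) = 17.4 — off by 3.10.

H = (0.00, 0.00) ✓; HW at -126.2° ✓; |HW| = 27.10 ✓; ∠HWB = 41.40° ✓; |WB| = 9.601 ✓; ∠WBA = 59.10° ✓; |BA| = 29.40 ✓; ∠BAD = 101.1° ✓; |AD| = 12.80 ✓; ∠ADU = 53.60° ✓; |DU| = 10.00 ✓; ∠(DU, UP) = 90.00° ✓; |UP| = 11.10 ✓; ∠UPR = 149.1° ✓; |PR| = 20.50 ✗.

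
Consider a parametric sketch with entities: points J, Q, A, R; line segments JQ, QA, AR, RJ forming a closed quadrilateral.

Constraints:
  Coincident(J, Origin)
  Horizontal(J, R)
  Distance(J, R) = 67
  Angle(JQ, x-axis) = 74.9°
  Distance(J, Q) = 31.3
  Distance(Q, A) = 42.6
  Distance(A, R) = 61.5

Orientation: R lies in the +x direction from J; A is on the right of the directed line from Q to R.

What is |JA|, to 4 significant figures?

14.08

Checks: JQ at 74.90° ✓; |QA| = 42.60 ✓; |AR| = 61.50 ✓.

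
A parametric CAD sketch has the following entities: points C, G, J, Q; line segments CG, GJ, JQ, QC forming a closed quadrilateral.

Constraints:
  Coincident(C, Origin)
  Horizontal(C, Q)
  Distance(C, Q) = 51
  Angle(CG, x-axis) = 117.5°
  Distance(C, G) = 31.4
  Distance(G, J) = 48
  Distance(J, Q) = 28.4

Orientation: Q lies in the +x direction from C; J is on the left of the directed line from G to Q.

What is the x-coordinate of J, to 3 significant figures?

33.2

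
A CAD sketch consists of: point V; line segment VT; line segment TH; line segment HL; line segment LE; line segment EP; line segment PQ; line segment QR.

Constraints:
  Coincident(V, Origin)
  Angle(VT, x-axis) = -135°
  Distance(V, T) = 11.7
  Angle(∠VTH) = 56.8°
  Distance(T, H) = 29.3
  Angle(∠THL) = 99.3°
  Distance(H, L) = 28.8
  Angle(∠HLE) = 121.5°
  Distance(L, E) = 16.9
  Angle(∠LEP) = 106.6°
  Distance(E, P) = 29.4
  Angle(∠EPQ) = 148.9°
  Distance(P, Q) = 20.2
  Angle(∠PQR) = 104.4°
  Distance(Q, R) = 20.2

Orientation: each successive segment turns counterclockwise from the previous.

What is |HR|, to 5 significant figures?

27.625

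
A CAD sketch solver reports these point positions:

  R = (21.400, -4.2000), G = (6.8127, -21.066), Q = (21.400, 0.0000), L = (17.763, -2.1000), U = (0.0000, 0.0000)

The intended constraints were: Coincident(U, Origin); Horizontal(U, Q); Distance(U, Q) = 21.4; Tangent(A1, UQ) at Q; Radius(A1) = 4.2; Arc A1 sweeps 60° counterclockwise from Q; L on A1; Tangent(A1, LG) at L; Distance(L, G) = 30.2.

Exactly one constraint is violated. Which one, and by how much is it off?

Distance(L, G) = 30.2 — off by 8.30.

U = (0.00, 0.00) ✓; U.y = 0.00, Q.y = 0.00 ✓; |UQ| = 21.40 ✓; ∠(RQ, QU) = 90.00° ✓; |RQ| = 4.200 ✓; bearing(R→L) − bearing(R→Q) = 60.00° ✓; |RL| = 4.200 ✓; ∠(RL, LG) = 90.00° ✓; |LG| = 21.90 ✗.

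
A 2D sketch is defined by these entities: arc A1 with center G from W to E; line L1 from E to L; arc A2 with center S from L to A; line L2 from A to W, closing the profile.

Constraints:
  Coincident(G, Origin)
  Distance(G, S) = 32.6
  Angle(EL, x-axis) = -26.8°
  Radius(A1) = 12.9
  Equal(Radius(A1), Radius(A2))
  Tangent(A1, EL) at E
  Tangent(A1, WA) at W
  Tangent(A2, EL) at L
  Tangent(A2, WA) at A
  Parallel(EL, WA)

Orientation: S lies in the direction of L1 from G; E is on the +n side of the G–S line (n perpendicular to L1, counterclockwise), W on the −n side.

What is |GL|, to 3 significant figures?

35.1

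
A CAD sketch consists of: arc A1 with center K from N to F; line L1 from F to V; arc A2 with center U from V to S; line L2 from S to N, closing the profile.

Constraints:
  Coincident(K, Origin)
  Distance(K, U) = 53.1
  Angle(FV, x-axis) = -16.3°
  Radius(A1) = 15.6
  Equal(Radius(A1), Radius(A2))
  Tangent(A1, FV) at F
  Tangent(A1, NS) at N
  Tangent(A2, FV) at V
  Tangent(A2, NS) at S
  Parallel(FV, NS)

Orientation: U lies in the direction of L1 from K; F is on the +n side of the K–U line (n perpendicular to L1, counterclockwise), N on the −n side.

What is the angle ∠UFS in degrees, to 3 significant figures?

14.1°

Tangency of A1 to both parallel lines with radius 15.6 puts F and N at K ± 15.6·n: F = (4.38, 15.0), N = (-4.38, -15.0). Equal radii place V and S the same way about U: V = U + 15.6·n = (55.3, 0.0696), S = U − 15.6·n = (46.6, -29.9). Then cos ∠UFS = FU·FS / (|FU||FS|), giving 14.1°.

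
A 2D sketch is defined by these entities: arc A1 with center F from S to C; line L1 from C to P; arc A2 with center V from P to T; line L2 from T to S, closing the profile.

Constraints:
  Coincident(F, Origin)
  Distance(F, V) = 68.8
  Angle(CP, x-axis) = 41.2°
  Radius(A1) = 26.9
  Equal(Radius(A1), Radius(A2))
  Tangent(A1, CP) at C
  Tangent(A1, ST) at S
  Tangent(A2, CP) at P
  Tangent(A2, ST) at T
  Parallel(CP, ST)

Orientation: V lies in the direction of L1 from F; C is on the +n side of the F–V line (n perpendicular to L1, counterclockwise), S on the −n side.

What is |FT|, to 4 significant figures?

73.87

Tangency of A1 to both parallel lines with radius 26.9 puts C and S at F ± 26.9·n: C = (-17.72, 20.24), S = (17.72, -20.24). Equal radii place P and T the same way about V: P = V + 26.9·n = (34.05, 65.56), T = V − 26.9·n = (69.48, 25.08). Then |FT| = |T − F| = 73.87.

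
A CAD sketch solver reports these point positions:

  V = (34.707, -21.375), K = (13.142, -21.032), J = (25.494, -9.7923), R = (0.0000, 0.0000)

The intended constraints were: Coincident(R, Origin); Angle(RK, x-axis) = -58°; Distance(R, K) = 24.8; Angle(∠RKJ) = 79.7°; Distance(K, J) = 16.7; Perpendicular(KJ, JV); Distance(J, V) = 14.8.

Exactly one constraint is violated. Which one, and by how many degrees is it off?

Perpendicular(KJ, JV) — off by 3.80°.

R = (0.00, 0.00) ✓; RK at -58.00° ✓; |RK| = 24.80 ✓; ∠RKJ = 79.70° ✓; |KJ| = 16.70 ✓; ∠(KJ, JV) = 93.80° ✗; |JV| = 14.80 ✓.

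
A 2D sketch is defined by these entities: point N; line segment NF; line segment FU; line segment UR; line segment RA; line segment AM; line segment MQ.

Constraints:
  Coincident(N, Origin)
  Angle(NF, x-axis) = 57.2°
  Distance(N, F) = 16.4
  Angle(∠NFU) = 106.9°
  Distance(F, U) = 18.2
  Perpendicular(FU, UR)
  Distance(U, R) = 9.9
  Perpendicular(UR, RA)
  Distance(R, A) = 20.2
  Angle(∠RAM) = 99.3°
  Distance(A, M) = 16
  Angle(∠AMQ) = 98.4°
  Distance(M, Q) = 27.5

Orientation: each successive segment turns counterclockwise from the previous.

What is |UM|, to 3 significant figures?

23.5

N is at the origin; NF runs at 57.2° with length 16.4, so F = (8.88, 13.8). ∠NFU = 106.9° gives FU at 130° from the x-axis; with |FU| = 18.2, U = (-2.89, 27.7). FU is perpendicular to UR, so UR runs at -140°; with |UR| = 9.9, R = (-10.4, 21.3). UR is perpendicular to RA, so RA runs at -49.7°; with |RA| = 20.2, A = (2.63, 5.86). ∠RAM = 99.3° gives AM at 31.0° from the x-axis; with |AM| = 16.0, M = (16.3, 14.1). Then |UM| = |M − U| = 23.5.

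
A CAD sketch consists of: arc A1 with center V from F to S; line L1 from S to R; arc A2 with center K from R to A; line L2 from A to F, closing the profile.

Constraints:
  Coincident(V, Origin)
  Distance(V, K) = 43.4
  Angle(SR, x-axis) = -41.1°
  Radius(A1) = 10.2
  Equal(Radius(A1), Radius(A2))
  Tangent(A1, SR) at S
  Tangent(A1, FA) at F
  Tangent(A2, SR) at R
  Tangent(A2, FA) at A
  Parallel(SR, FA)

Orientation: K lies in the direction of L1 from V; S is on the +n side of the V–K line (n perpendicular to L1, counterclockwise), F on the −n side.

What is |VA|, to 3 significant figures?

44.6

The slot axis is L1's direction at -41.1°, so u = (cos -41.1°, sin -41.1°) = (0.754, -0.657) and n = (−sin -41.1°, cos -41.1°) = (0.657, 0.754). V is at the origin and K lies 43.4 along u from V, so K = 43.4·u = (32.7, -28.5). Tangency of A1 to both parallel lines with radius 10.2 puts S and F at V ± 10.2·n: S = (6.71, 7.69), F = (-6.71, -7.69). Equal radii place R and A the same way about K: R = K + 10.2·n = (39.4, -20.8), A = K − 10.2·n = (26.0, -36.2). Then |VA| = |A − V| = 44.6.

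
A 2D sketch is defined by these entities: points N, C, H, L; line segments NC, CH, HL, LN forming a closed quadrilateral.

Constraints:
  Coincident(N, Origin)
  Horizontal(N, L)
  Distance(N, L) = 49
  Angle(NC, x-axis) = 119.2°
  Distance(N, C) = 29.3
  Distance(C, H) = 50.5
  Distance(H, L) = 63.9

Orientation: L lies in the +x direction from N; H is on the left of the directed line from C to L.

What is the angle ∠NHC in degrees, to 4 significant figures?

26.91°

N is at the origin; N and L share the same y with |NL| = 49.0 and L in +x, so L = (49.0, 0). NC runs at 119.2° with |NC| = 29.3, so C = (-14.29, 25.58). H is determined by |CH| = 50.5 and |HL| = 63.9 together: it lies at the intersection of circle(C, 50.5) and circle(L, 63.9). With |CL| = 68.27, the foot of the radical line on CL is 22.91 from C and the perpendicular offset is √(50.5² − 22.91²) = 45.01. Taking the left-of-CL solution: H = (23.80, 58.72).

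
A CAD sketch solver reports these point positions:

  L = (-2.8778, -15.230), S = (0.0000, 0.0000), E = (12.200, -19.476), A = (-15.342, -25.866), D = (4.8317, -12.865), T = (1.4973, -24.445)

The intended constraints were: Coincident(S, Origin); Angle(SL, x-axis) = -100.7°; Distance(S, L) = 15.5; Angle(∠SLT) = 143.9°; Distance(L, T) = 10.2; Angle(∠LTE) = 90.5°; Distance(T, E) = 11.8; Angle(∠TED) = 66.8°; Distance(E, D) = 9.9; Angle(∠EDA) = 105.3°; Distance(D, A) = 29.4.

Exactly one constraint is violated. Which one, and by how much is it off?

Distance(D, A) = 29.4 — off by 5.40.

S = (0.00, 0.00) ✓; SL at -100.7° ✓; |SL| = 15.50 ✓; ∠SLT = 143.9° ✓; |LT| = 10.20 ✓; ∠LTE = 90.49° ✓; |TE| = 11.80 ✓; ∠TED = 66.80° ✓; |ED| = 9.899 ✓; ∠EDA = 105.3° ✓; |DA| = 24.00 ✗.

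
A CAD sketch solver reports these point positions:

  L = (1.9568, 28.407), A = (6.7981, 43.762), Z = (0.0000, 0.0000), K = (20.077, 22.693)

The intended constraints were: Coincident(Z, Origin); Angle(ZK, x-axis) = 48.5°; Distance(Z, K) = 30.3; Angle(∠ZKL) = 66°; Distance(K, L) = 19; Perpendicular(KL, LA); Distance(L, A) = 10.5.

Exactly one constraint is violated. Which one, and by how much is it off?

Distance(L, A) = 10.5 — off by 5.60.

Z = (0.00, 0.00) ✓; ZK at 48.50° ✓; |ZK| = 30.30 ✓; ∠ZKL = 66.00° ✓; |KL| = 19.00 ✓; ∠(KL, LA) = 90.00° ✓; |LA| = 16.10 ✗.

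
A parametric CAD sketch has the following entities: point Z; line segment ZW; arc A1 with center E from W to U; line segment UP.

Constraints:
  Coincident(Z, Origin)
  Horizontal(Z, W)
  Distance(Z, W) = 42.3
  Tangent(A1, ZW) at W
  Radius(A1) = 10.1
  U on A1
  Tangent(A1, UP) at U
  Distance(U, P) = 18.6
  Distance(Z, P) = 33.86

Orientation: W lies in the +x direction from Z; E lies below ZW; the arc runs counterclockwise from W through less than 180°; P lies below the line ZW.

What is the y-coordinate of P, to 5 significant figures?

-22.596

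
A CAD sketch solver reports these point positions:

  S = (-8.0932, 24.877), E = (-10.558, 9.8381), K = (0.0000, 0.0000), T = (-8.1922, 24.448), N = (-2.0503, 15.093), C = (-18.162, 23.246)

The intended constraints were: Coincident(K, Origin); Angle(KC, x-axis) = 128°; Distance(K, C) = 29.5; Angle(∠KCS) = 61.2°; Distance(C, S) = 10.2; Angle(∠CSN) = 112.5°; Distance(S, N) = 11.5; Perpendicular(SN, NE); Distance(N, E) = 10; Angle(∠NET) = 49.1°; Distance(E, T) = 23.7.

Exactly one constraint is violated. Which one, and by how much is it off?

Distance(E, T) = 23.7 — off by 8.90.

K = (0.00, 0.00) ✓; KC at 128.0° ✓; |KC| = 29.50 ✓; ∠KCS = 61.20° ✓; |CS| = 10.20 ✓; ∠CSN = 112.5° ✓; |SN| = 11.50 ✓; ∠(SN, NE) = 90.00° ✓; |NE| = 10.00 ✓; ∠NET = 49.10° ✓; |ET| = 14.80 ✗.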